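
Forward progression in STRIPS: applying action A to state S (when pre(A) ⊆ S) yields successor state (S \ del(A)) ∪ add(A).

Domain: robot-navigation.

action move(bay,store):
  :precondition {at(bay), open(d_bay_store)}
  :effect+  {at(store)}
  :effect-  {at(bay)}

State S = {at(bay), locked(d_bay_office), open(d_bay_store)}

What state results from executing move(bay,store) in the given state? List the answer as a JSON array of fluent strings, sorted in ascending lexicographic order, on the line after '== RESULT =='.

Progress:
  pre ⊆ S: {at(bay), open(d_bay_store)} ⊆ S  — applicable
  S \ del = {locked(d_bay_office), open(d_bay_store)}
  ∪ add   = {at(store), locked(d_bay_office), open(d_bay_store)}

== RESULT ==
["at(store)", "locked(d_bay_office)", "open(d_bay_store)"]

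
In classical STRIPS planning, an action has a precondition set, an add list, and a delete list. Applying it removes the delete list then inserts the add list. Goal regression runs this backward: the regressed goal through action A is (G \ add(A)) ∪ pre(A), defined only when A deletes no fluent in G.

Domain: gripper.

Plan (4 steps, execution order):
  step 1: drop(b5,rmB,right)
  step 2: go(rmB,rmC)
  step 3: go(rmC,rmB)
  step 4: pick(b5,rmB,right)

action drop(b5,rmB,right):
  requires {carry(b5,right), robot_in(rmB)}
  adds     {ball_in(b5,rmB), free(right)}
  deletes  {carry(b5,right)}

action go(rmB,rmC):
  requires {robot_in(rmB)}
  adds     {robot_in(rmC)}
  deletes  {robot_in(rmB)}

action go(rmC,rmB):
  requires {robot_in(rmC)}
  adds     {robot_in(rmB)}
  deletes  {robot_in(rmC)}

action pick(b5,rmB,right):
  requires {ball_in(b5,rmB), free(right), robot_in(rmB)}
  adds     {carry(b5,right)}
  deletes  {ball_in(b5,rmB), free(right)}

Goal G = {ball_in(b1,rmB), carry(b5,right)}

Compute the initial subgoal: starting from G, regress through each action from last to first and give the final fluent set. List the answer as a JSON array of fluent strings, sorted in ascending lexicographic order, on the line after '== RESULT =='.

Work backward from the goal:
  through step 4 (pick(b5,rmB,right)): drop {carry(b5,right)}, keep {ball_in(b1,rmB)}, require {ball_in(b5,rmB), free(right), robot_in(rmB)}
    → {ball_in(b1,rmB), ball_in(b5,rmB), free(right), robot_in(rmB)}
  through step 3 (go(rmC,rmB)): drop {robot_in(rmB)}, keep {ball_in(b1,rmB), ball_in(b5,rmB), free(right)}, require {robot_in(rmC)}
    → {ball_in(b1,rmB), ball_in(b5,rmB), free(right), robot_in(rmC)}
  through step 2 (go(rmB,rmC)): drop {robot_in(rmC)}, keep {ball_in(b1,rmB), ball_in(b5,rmB), free(right)}, require {robot_in(rmB)}
    → {ball_in(b1,rmB), ball_in(b5,rmB), free(right), robot_in(rmB)}
  through step 1 (drop(b5,rmB,right)): drop {ball_in(b5,rmB), free(right)}, keep {ball_in(b1,rmB), robot_in(rmB)}, require {carry(b5,right), robot_in(rmB)}
    → {ball_in(b1,rmB), carry(b5,right), robot_in(rmB)}

== RESULT ==
["ball_in(b1,rmB)", "carry(b5,right)", "robot_in(rmB)"]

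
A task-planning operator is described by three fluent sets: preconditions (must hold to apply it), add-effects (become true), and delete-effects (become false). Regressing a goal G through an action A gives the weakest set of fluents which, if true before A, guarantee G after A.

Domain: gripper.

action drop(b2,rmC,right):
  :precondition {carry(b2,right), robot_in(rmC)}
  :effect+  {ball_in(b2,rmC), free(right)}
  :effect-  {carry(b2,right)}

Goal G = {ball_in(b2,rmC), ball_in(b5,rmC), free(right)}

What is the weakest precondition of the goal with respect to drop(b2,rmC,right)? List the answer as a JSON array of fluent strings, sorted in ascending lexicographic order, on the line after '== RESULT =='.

Regress:
  G ∩ del = {}  (empty — regression defined)
  G \ add = {ball_in(b2,rmC), ball_in(b5,rmC), free(right)} \ {ball_in(b2,rmC), free(right)} = {ball_in(b5,rmC)}
  ∪ pre   = {ball_in(b5,rmC)} ∪ {carry(b2,right), robot_in(rmC)}
          = {ball_in(b5,rmC), carry(b2,right), robot_in(rmC)}

== RESULT ==
["ball_in(b5,rmC)", "carry(b2,right)", "robot_in(rmC)"]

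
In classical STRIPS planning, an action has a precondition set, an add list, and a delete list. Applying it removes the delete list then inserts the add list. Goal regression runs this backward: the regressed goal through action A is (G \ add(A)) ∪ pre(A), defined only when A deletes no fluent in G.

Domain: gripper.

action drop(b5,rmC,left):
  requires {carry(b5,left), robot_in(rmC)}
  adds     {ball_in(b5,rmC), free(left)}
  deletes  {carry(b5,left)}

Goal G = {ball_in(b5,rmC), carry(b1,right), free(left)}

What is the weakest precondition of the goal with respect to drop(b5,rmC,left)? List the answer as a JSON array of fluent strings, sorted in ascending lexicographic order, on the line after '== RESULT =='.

Compute (G \ add) ∪ pre:
  G ∩ del = {}  (empty — regression defined)
  G \ add = {ball_in(b5,rmC), carry(b1,right), free(left)} \ {ball_in(b5,rmC), free(left)} = {carry(b1,right)}
  ∪ pre   = {carry(b1,right)} ∪ {carry(b5,left), robot_in(rmC)}
          = {carry(b1,right), carry(b5,left), robot_in(rmC)}

== RESULT ==
["carry(b1,right)", "carry(b5,left)", "robot_in(rmC)"]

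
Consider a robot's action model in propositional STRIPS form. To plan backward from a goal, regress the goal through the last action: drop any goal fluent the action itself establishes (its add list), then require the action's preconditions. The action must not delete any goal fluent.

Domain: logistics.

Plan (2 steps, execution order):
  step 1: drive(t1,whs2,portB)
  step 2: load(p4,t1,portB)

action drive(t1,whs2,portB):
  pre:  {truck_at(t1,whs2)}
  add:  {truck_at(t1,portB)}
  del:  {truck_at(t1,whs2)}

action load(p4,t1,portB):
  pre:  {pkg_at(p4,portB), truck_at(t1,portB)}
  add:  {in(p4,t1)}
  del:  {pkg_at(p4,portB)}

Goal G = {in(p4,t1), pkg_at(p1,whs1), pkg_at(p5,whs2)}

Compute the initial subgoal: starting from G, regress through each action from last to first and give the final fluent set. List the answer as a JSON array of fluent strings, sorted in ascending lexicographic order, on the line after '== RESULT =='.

Work backward from the goal:
  through step 2 (load(p4,t1,portB)): drop {in(p4,t1)}, keep {pkg_at(p1,whs1), pkg_at(p5,whs2)}, require {pkg_at(p4,portB), truck_at(t1,portB)}
    → {pkg_at(p1,whs1), pkg_at(p4,portB), pkg_at(p5,whs2), truck_at(t1,portB)}
  through step 1 (drive(t1,whs2,portB)): drop {truck_at(t1,portB)}, keep {pkg_at(p1,whs1), pkg_at(p4,portB), pkg_at(p5,whs2)}, require {truck_at(t1,whs2)}
    → {pkg_at(p1,whs1), pkg_at(p4,portB), pkg_at(p5,whs2), truck_at(t1,whs2)}

== RESULT ==
["pkg_at(p1,whs1)", "pkg_at(p4,portB)", "pkg_at(p5,whs2)", "truck_at(t1,whs2)"]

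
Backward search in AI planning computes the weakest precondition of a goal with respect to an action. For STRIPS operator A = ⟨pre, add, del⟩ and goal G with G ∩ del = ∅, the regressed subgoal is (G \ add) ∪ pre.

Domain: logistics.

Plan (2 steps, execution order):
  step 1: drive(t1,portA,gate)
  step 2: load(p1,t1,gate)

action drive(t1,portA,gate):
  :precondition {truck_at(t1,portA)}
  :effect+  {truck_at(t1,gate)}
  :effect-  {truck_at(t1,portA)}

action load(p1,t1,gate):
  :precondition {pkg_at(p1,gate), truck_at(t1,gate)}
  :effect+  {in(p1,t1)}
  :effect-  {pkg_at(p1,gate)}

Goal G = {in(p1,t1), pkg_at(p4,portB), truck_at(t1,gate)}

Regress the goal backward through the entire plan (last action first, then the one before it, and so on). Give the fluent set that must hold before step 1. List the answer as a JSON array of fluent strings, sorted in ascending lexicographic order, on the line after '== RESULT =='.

Work backward from the goal:
  through step 2 (load(p1,t1,gate)): drop {in(p1,t1)}, keep {pkg_at(p4,portB), truck_at(t1,gate)}, require {pkg_at(p1,gate), truck_at(t1,gate)}
    → {pkg_at(p1,gate), pkg_at(p4,portB), truck_at(t1,gate)}
  through step 1 (drive(t1,portA,gate)): drop {truck_at(t1,gate)}, keep {pkg_at(p1,gate), pkg_at(p4,portB)}, require {truck_at(t1,portA)}
    → {pkg_at(p1,gate), pkg_at(p4,portB), truck_at(t1,portA)}

== RESULT ==
["pkg_at(p1,gate)", "pkg_at(p4,portB)", "truck_at(t1,portA)"]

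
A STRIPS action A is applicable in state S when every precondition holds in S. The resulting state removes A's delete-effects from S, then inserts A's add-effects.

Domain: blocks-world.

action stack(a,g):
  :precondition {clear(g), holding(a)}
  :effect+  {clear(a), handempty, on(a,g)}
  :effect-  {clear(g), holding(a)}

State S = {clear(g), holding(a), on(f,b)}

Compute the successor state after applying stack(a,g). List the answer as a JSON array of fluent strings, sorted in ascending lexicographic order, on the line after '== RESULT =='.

Compute (S \ del) ∪ add:
  pre ⊆ S: {clear(g), holding(a)} ⊆ S  — applicable
  S \ del = {on(f,b)}
  ∪ add   = {clear(a), handempty, on(a,g), on(f,b)}

== RESULT ==
["clear(a)", "handempty", "on(a,g)", "on(f,b)"]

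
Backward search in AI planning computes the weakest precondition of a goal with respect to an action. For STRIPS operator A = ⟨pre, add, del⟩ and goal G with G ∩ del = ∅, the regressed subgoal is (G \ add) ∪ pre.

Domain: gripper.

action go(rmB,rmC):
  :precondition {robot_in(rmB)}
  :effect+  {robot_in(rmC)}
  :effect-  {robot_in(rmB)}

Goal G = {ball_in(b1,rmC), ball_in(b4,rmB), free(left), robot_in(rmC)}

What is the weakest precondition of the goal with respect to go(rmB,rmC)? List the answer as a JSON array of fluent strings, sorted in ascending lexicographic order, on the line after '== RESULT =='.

Regress:
  G ∩ del = {}  (empty — regression defined)
  G \ add = {ball_in(b1,rmC), ball_in(b4,rmB), free(left), robot_in(rmC)} \ {robot_in(rmC)} = {ball_in(b1,rmC), ball_in(b4,rmB), free(left)}
  ∪ pre   = {ball_in(b1,rmC), ball_in(b4,rmB), free(left)} ∪ {robot_in(rmB)}
          = {ball_in(b1,rmC), ball_in(b4,rmB), free(left), robot_in(rmB)}

== RESULT ==
["ball_in(b1,rmC)", "ball_in(b4,rmB)", "free(left)", "robot_in(rmB)"]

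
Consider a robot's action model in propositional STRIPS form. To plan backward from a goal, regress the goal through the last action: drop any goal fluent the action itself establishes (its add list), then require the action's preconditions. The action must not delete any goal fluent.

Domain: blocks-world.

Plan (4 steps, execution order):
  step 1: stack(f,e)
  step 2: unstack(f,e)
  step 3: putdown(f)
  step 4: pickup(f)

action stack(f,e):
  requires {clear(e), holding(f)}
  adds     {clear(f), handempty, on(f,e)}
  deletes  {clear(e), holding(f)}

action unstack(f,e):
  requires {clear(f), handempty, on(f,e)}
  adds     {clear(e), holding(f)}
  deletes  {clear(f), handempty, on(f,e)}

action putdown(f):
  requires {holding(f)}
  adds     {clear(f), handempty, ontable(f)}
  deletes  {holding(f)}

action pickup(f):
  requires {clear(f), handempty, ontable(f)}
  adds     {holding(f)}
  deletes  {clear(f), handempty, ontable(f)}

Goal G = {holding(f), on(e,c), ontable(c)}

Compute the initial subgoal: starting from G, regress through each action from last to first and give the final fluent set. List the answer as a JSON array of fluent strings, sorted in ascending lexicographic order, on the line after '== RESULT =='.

Regress step by step:
  through step 4 (pickup(f)): drop {holding(f)}, keep {on(e,c), ontable(c)}, require {clear(f), handempty, ontable(f)}
    → {clear(f), handempty, on(e,c), ontable(c), ontable(f)}
  through step 3 (putdown(f)): drop {clear(f), handempty, ontable(f)}, keep {on(e,c), ontable(c)}, require {holding(f)}
    → {holding(f), on(e,c), ontable(c)}
  through step 2 (unstack(f,e)): drop {holding(f)}, keep {on(e,c), ontable(c)}, require {clear(f), handempty, on(f,e)}
    → {clear(f), handempty, on(e,c), on(f,e), ontable(c)}
  through step 1 (stack(f,e)): drop {clear(f), handempty, on(f,e)}, keep {on(e,c), ontable(c)}, require {clear(e), holding(f)}
    → {clear(e), holding(f), on(e,c), ontable(c)}

== RESULT ==
["clear(e)", "holding(f)", "on(e,c)", "ontable(c)"]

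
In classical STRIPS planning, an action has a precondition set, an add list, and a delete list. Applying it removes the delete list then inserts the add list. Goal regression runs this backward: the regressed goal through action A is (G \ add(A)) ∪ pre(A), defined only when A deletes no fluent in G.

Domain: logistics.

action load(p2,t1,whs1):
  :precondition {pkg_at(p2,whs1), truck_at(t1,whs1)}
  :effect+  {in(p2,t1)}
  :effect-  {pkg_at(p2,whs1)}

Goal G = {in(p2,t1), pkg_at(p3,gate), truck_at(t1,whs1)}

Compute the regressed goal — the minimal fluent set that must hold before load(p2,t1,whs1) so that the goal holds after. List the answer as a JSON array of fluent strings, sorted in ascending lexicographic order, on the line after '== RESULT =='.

Compute (G \ add) ∪ pre:
  G ∩ del = {}  (empty — regression defined)
  G \ add = {in(p2,t1), pkg_at(p3,gate), truck_at(t1,whs1)} \ {in(p2,t1)} = {pkg_at(p3,gate), truck_at(t1,whs1)}
  ∪ pre   = {pkg_at(p3,gate), truck_at(t1,whs1)} ∪ {pkg_at(p2,whs1), truck_at(t1,whs1)}
          = {pkg_at(p2,whs1), pkg_at(p3,gate), truck_at(t1,whs1)}

== RESULT ==
["pkg_at(p2,whs1)", "pkg_at(p3,gate)", "truck_at(t1,whs1)"]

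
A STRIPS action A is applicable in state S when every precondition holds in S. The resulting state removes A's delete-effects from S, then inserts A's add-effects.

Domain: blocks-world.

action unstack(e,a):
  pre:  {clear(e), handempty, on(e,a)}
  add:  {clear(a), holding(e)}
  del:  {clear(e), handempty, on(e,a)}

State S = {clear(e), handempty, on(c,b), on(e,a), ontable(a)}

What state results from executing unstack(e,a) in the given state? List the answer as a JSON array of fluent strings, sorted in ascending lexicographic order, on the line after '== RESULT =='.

Progress:
  pre ⊆ S: {clear(e), handempty, on(e,a)} ⊆ S  — applicable
  S \ del = {on(c,b), ontable(a)}
  ∪ add   = {clear(a), holding(e), on(c,b), ontable(a)}

== RESULT ==
["clear(a)", "holding(e)", "on(c,b)", "ontable(a)"]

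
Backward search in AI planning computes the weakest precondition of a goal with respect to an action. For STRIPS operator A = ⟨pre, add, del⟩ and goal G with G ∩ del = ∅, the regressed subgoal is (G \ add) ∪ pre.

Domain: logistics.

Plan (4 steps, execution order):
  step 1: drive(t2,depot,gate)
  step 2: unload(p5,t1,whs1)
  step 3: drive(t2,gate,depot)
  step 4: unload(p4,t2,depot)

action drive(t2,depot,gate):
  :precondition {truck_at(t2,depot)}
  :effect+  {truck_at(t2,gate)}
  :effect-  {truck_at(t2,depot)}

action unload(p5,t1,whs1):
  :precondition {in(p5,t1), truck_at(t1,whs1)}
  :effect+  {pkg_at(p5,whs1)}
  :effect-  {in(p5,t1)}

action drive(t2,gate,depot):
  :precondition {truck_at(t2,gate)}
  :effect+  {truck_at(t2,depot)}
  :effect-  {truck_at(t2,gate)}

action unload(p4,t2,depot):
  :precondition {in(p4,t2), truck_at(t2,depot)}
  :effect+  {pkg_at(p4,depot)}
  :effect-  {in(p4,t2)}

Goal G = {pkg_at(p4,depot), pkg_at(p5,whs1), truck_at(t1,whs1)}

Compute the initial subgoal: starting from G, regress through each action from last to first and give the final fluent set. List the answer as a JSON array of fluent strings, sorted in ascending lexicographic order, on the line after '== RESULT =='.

Work backward from the goal:
  through step 4 (unload(p4,t2,depot)): drop {pkg_at(p4,depot)}, keep {pkg_at(p5,whs1), truck_at(t1,whs1)}, require {in(p4,t2), truck_at(t2,depot)}
    → {in(p4,t2), pkg_at(p5,whs1), truck_at(t1,whs1), truck_at(t2,depot)}
  through step 3 (drive(t2,gate,depot)): drop {truck_at(t2,depot)}, keep {in(p4,t2), pkg_at(p5,whs1), truck_at(t1,whs1)}, require {truck_at(t2,gate)}
    → {in(p4,t2), pkg_at(p5,whs1), truck_at(t1,whs1), truck_at(t2,gate)}
  through step 2 (unload(p5,t1,whs1)): drop {pkg_at(p5,whs1)}, keep {in(p4,t2), truck_at(t1,whs1), truck_at(t2,gate)}, require {in(p5,t1), truck_at(t1,whs1)}
    → {in(p4,t2), in(p5,t1), truck_at(t1,whs1), truck_at(t2,gate)}
  through step 1 (drive(t2,depot,gate)): drop {truck_at(t2,gate)}, keep {in(p4,t2), in(p5,t1), truck_at(t1,whs1)}, require {truck_at(t2,depot)}
    → {in(p4,t2), in(p5,t1), truck_at(t1,whs1), truck_at(t2,depot)}

== RESULT ==
["in(p4,t2)", "in(p5,t1)", "truck_at(t1,whs1)", "truck_at(t2,depot)"]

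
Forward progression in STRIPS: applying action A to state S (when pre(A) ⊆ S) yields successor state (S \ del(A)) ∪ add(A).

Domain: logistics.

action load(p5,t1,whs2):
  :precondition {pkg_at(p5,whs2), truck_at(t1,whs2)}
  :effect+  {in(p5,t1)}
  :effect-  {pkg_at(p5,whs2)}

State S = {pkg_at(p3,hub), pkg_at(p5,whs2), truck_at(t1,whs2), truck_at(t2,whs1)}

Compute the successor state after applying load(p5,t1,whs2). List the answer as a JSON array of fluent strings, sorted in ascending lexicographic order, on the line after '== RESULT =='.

Progress:
  pre ⊆ S: {pkg_at(p5,whs2), truck_at(t1,whs2)} ⊆ S  — applicable
  S \ del = {pkg_at(p3,hub), truck_at(t1,whs2), truck_at(t2,whs1)}
  ∪ add   = {in(p5,t1), pkg_at(p3,hub), truck_at(t1,whs2), truck_at(t2,whs1)}

== RESULT ==
["in(p5,t1)", "pkg_at(p3,hub)", "truck_at(t1,whs2)", "truck_at(t2,whs1)"]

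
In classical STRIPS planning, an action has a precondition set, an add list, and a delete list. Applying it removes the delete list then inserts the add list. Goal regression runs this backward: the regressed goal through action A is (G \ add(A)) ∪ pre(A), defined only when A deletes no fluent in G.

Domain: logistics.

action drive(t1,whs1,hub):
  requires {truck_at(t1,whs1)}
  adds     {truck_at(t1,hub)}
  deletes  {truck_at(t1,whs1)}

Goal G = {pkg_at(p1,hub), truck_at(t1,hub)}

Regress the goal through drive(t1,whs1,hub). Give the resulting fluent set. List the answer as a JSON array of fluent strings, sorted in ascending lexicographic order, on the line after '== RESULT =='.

Compute (G \ add) ∪ pre:
  G ∩ del = {}  (empty — regression defined)
  G \ add = {pkg_at(p1,hub), truck_at(t1,hub)} \ {truck_at(t1,hub)} = {pkg_at(p1,hub)}
  ∪ pre   = {pkg_at(p1,hub)} ∪ {truck_at(t1,whs1)}
          = {pkg_at(p1,hub), truck_at(t1,whs1)}

== RESULT ==
["pkg_at(p1,hub)", "truck_at(t1,whs1)"]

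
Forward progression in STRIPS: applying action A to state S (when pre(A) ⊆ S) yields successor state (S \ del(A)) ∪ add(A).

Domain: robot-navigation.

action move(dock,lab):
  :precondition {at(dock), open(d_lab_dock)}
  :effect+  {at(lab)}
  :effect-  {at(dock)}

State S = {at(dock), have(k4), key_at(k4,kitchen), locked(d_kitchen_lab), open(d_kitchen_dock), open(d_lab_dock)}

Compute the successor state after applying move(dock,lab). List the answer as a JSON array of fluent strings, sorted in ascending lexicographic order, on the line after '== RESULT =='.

Progress:
  pre ⊆ S: {at(dock), open(d_lab_dock)} ⊆ S  — applicable
  S \ del = {have(k4), key_at(k4,kitchen), locked(d_kitchen_lab), open(d_kitchen_dock), open(d_lab_dock)}
  ∪ add   = {at(lab), have(k4), key_at(k4,kitchen), locked(d_kitchen_lab), open(d_kitchen_dock), open(d_lab_dock)}

== RESULT ==
["at(lab)", "have(k4)", "key_at(k4,kitchen)", "locked(d_kitchen_lab)", "open(d_kitchen_dock)", "open(d_lab_dock)"]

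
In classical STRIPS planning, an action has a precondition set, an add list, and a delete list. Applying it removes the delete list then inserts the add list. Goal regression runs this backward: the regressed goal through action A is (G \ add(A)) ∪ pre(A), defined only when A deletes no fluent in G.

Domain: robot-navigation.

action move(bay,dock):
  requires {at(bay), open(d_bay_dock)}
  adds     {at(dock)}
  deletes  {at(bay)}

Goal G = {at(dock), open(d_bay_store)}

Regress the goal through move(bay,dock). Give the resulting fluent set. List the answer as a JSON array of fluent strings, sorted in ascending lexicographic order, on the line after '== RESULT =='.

Regress:
  G ∩ del = {}  (empty — regression defined)
  G \ add = {at(dock), open(d_bay_store)} \ {at(dock)} = {open(d_bay_store)}
  ∪ pre   = {open(d_bay_store)} ∪ {at(bay), open(d_bay_dock)}
          = {at(bay), open(d_bay_dock), open(d_bay_store)}

== RESULT ==
["at(bay)", "open(d_bay_dock)", "open(d_bay_store)"]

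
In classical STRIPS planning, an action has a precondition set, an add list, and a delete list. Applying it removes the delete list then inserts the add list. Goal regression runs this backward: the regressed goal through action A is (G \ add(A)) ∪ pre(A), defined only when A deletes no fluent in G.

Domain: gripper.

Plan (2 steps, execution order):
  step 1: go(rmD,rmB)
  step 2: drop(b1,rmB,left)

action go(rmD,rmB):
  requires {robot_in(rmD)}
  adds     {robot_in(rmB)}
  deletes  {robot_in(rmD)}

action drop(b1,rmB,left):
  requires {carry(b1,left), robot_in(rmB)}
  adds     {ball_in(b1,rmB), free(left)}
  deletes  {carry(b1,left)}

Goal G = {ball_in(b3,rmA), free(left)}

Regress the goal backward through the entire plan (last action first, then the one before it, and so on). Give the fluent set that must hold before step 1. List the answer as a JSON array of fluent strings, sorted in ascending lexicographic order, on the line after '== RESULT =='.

Work backward from the goal:
  through step 2 (drop(b1,rmB,left)): drop {free(left)}, keep {ball_in(b3,rmA)}, require {carry(b1,left), robot_in(rmB)}
    → {ball_in(b3,rmA), carry(b1,left), robot_in(rmB)}
  through step 1 (go(rmD,rmB)): drop {robot_in(rmB)}, keep {ball_in(b3,rmA), carry(b1,left)}, require {robot_in(rmD)}
    → {ball_in(b3,rmA), carry(b1,left), robot_in(rmD)}

== RESULT ==
["ball_in(b3,rmA)", "carry(b1,left)", "robot_in(rmD)"]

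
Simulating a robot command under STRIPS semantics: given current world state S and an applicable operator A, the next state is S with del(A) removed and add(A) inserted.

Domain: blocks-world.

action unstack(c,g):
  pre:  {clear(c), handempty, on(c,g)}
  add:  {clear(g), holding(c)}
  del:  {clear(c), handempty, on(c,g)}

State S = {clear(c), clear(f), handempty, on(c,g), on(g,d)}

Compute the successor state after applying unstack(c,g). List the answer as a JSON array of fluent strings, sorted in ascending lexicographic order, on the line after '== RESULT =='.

Compute (S \ del) ∪ add:
  pre ⊆ S: {clear(c), handempty, on(c,g)} ⊆ S  — applicable
  S \ del = {clear(f), on(g,d)}
  ∪ add   = {clear(f), clear(g), holding(c), on(g,d)}

== RESULT ==
["clear(f)", "clear(g)", "holding(c)", "on(g,d)"]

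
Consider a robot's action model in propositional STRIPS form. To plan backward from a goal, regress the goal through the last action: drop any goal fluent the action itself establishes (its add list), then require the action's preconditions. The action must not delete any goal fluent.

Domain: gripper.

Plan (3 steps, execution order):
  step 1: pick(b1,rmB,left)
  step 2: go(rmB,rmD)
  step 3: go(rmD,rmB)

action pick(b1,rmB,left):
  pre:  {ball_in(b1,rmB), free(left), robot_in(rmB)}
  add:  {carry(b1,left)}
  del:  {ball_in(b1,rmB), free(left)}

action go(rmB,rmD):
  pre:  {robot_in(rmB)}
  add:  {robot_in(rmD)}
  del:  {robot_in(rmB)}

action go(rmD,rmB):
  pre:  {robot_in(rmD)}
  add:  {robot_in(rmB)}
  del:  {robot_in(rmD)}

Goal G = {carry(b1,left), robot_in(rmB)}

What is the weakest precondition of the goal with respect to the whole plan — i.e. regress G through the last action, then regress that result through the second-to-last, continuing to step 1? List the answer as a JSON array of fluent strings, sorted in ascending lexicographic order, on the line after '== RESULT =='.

Regress step by step:
  through step 3 (go(rmD,rmB)): drop {robot_in(rmB)}, keep {carry(b1,left)}, require {robot_in(rmD)}
    → {carry(b1,left), robot_in(rmD)}
  through step 2 (go(rmB,rmD)): drop {robot_in(rmD)}, keep {carry(b1,left)}, require {robot_in(rmB)}
    → {carry(b1,left), robot_in(rmB)}
  through step 1 (pick(b1,rmB,left)): drop {carry(b1,left)}, keep {robot_in(rmB)}, require {ball_in(b1,rmB), free(left), robot_in(rmB)}
    → {ball_in(b1,rmB), free(left), robot_in(rmB)}

== RESULT ==
["ball_in(b1,rmB)", "free(left)", "robot_in(rmB)"]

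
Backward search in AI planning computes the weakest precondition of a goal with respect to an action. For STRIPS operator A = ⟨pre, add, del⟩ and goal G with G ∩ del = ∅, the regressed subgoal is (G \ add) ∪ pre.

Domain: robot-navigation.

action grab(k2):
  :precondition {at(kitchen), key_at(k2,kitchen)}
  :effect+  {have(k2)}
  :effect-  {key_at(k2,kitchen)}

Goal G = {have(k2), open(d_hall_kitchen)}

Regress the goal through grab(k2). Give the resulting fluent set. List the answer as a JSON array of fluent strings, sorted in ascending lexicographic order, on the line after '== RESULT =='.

Compute (G \ add) ∪ pre:
  G ∩ del = {}  (empty — regression defined)
  G \ add = {have(k2), open(d_hall_kitchen)} \ {have(k2)} = {open(d_hall_kitchen)}
  ∪ pre   = {open(d_hall_kitchen)} ∪ {at(kitchen), key_at(k2,kitchen)}
          = {at(kitchen), key_at(k2,kitchen), open(d_hall_kitchen)}

== RESULT ==
["at(kitchen)", "key_at(k2,kitchen)", "open(d_hall_kitchen)"]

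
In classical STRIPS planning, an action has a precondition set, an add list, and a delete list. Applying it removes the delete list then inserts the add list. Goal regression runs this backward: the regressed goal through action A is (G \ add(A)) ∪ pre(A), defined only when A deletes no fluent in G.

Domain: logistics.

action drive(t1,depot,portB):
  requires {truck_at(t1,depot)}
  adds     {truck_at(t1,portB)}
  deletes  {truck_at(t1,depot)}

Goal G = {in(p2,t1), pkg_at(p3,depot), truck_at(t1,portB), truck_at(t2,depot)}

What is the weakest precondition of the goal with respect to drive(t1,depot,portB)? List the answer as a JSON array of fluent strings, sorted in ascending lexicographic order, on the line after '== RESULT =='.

Compute (G \ add) ∪ pre:
  G ∩ del = {}  (empty — regression defined)
  G \ add = {in(p2,t1), pkg_at(p3,depot), truck_at(t1,portB), truck_at(t2,depot)} \ {truck_at(t1,portB)} = {in(p2,t1), pkg_at(p3,depot), truck_at(t2,depot)}
  ∪ pre   = {in(p2,t1), pkg_at(p3,depot), truck_at(t2,depot)} ∪ {truck_at(t1,depot)}
          = {in(p2,t1), pkg_at(p3,depot), truck_at(t1,depot), truck_at(t2,depot)}

== RESULT ==
["in(p2,t1)", "pkg_at(p3,depot)", "truck_at(t1,depot)", "truck_at(t2,depot)"]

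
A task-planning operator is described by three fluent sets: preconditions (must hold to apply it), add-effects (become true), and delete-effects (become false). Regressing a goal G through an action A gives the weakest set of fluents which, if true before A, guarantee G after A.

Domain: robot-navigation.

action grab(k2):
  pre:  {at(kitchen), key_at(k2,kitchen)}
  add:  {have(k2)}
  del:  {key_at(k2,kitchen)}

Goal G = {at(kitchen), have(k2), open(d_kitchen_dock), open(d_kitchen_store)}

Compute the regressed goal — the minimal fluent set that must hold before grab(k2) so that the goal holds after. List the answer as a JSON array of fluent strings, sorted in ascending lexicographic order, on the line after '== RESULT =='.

Regress:
  G ∩ del = {}  (empty — regression defined)
  G \ add = {at(kitchen), have(k2), open(d_kitchen_dock), open(d_kitchen_store)} \ {have(k2)} = {at(kitchen), open(d_kitchen_dock), open(d_kitchen_store)}
  ∪ pre   = {at(kitchen), open(d_kitchen_dock), open(d_kitchen_store)} ∪ {at(kitchen), key_at(k2,kitchen)}
          = {at(kitchen), key_at(k2,kitchen), open(d_kitchen_dock), open(d_kitchen_store)}

== RESULT ==
["at(kitchen)", "key_at(k2,kitchen)", "open(d_kitchen_dock)", "open(d_kitchen_store)"]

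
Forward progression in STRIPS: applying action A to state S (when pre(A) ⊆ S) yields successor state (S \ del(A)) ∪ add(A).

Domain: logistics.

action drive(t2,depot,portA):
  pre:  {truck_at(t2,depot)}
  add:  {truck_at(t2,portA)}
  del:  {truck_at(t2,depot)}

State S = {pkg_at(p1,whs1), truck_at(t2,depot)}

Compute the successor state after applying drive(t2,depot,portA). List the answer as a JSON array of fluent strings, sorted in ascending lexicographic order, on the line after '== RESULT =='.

Progress:
  pre ⊆ S: {truck_at(t2,depot)} ⊆ S  — applicable
  S \ del = {pkg_at(p1,whs1)}
  ∪ add   = {pkg_at(p1,whs1), truck_at(t2,portA)}

== RESULT ==
["pkg_at(p1,whs1)", "truck_at(t2,portA)"]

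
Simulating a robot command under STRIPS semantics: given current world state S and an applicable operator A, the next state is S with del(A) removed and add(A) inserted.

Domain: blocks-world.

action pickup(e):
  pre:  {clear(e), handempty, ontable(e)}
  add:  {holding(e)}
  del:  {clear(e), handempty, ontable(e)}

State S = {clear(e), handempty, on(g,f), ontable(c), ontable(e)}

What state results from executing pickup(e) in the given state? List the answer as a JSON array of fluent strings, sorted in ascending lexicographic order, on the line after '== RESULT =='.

Compute (S \ del) ∪ add:
  pre ⊆ S: {clear(e), handempty, ontable(e)} ⊆ S  — applicable
  S \ del = {on(g,f), ontable(c)}
  ∪ add   = {holding(e), on(g,f), ontable(c)}

== RESULT ==
["holding(e)", "on(g,f)", "ontable(c)"]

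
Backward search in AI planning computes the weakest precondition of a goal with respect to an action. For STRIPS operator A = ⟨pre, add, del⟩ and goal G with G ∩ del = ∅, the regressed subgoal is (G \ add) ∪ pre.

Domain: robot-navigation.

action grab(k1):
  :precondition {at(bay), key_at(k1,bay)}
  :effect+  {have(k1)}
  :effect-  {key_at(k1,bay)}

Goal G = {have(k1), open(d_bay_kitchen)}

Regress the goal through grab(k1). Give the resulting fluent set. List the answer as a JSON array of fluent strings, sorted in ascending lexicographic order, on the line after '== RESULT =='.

Regress:
  G ∩ del = {}  (empty — regression defined)
  G \ add = {have(k1), open(d_bay_kitchen)} \ {have(k1)} = {open(d_bay_kitchen)}
  ∪ pre   = {open(d_bay_kitchen)} ∪ {at(bay), key_at(k1,bay)}
          = {at(bay), key_at(k1,bay), open(d_bay_kitchen)}

== RESULT ==
["at(bay)", "key_at(k1,bay)", "open(d_bay_kitchen)"]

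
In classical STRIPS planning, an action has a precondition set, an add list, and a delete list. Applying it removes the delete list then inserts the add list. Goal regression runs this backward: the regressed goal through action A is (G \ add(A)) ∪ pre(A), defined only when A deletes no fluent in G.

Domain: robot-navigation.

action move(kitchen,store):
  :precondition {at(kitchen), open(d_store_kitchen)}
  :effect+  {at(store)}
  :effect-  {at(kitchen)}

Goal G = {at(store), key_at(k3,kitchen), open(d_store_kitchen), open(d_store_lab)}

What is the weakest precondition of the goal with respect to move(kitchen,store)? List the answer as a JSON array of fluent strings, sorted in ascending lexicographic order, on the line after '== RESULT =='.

Compute (G \ add) ∪ pre:
  G ∩ del = {}  (empty — regression defined)
  G \ add = {at(store), key_at(k3,kitchen), open(d_store_kitchen), open(d_store_lab)} \ {at(store)} = {key_at(k3,kitchen), open(d_store_kitchen), open(d_store_lab)}
  ∪ pre   = {key_at(k3,kitchen), open(d_store_kitchen), open(d_store_lab)} ∪ {at(kitchen), open(d_store_kitchen)}
          = {at(kitchen), key_at(k3,kitchen), open(d_store_kitchen), open(d_store_lab)}

== RESULT ==
["at(kitchen)", "key_at(k3,kitchen)", "open(d_store_kitchen)", "open(d_store_lab)"]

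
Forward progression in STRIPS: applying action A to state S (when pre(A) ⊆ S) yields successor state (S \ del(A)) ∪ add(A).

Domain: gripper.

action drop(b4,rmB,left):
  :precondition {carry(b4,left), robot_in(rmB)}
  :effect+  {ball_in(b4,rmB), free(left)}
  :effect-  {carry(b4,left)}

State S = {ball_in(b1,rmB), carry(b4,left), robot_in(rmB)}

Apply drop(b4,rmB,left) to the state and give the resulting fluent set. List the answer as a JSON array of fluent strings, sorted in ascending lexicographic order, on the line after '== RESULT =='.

Progress:
  pre ⊆ S: {carry(b4,left), robot_in(rmB)} ⊆ S  — applicable
  S \ del = {ball_in(b1,rmB), robot_in(rmB)}
  ∪ add   = {ball_in(b1,rmB), ball_in(b4,rmB), free(left), robot_in(rmB)}

== RESULT ==
["ball_in(b1,rmB)", "ball_in(b4,rmB)", "free(left)", "robot_in(rmB)"]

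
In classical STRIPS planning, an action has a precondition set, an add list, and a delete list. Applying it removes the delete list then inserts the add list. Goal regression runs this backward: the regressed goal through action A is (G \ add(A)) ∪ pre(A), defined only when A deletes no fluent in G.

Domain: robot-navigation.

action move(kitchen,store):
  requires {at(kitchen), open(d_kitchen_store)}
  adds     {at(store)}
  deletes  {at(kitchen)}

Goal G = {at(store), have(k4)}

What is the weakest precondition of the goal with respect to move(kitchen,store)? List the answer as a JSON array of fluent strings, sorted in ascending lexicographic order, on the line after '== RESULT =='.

Compute (G \ add) ∪ pre:
  G ∩ del = {}  (empty — regression defined)
  G \ add = {at(store), have(k4)} \ {at(store)} = {have(k4)}
  ∪ pre   = {have(k4)} ∪ {at(kitchen), open(d_kitchen_store)}
          = {at(kitchen), have(k4), open(d_kitchen_store)}

== RESULT ==
["at(kitchen)", "have(k4)", "open(d_kitchen_store)"]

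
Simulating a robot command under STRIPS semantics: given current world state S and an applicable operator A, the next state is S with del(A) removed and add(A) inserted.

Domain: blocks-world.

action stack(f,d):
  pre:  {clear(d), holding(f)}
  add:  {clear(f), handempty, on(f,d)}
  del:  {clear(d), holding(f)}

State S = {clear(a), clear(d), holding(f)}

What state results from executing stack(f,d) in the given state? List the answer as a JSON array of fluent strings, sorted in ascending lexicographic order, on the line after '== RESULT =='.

Compute (S \ del) ∪ add:
  pre ⊆ S: {clear(d), holding(f)} ⊆ S  — applicable
  S \ del = {clear(a)}
  ∪ add   = {clear(a), clear(f), handempty, on(f,d)}

== RESULT ==
["clear(a)", "clear(f)", "handempty", "on(f,d)"]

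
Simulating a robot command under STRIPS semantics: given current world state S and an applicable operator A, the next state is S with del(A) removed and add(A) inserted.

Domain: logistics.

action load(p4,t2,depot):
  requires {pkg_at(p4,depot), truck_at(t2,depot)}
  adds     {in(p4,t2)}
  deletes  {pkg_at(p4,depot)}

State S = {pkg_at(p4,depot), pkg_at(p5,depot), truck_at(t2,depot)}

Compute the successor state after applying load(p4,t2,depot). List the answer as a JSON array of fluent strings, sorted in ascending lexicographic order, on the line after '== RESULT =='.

Compute (S \ del) ∪ add:
  pre ⊆ S: {pkg_at(p4,depot), truck_at(t2,depot)} ⊆ S  — applicable
  S \ del = {pkg_at(p5,depot), truck_at(t2,depot)}
  ∪ add   = {in(p4,t2), pkg_at(p5,depot), truck_at(t2,depot)}

== RESULT ==
["in(p4,t2)", "pkg_at(p5,depot)", "truck_at(t2,depot)"]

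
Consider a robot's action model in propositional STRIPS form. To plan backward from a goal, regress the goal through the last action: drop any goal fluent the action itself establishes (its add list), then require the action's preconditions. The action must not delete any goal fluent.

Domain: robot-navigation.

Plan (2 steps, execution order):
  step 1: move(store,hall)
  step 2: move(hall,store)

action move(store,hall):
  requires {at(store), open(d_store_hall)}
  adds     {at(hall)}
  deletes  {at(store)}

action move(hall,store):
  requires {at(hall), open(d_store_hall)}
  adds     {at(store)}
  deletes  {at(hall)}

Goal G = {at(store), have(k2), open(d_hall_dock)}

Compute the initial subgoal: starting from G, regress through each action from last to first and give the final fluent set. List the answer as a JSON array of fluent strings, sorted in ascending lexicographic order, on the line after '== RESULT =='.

Work backward from the goal:
  through step 2 (move(hall,store)): drop {at(store)}, keep {have(k2), open(d_hall_dock)}, require {at(hall), open(d_store_hall)}
    → {at(hall), have(k2), open(d_hall_dock), open(d_store_hall)}
  through step 1 (move(store,hall)): drop {at(hall)}, keep {have(k2), open(d_hall_dock), open(d_store_hall)}, require {at(store), open(d_store_hall)}
    → {at(store), have(k2), open(d_hall_dock), open(d_store_hall)}

== RESULT ==
["at(store)", "have(k2)", "open(d_hall_dock)", "open(d_store_hall)"]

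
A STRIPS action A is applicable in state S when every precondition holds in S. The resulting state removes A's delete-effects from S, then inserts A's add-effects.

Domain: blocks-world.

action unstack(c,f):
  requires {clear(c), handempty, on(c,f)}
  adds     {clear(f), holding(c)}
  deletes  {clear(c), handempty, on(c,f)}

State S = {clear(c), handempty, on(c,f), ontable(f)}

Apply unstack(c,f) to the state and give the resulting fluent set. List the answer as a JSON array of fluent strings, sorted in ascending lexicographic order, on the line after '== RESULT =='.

Compute (S \ del) ∪ add:
  pre ⊆ S: {clear(c), handempty, on(c,f)} ⊆ S  — applicable
  S \ del = {ontable(f)}
  ∪ add   = {clear(f), holding(c), ontable(f)}

== RESULT ==
["clear(f)", "holding(c)", "ontable(f)"]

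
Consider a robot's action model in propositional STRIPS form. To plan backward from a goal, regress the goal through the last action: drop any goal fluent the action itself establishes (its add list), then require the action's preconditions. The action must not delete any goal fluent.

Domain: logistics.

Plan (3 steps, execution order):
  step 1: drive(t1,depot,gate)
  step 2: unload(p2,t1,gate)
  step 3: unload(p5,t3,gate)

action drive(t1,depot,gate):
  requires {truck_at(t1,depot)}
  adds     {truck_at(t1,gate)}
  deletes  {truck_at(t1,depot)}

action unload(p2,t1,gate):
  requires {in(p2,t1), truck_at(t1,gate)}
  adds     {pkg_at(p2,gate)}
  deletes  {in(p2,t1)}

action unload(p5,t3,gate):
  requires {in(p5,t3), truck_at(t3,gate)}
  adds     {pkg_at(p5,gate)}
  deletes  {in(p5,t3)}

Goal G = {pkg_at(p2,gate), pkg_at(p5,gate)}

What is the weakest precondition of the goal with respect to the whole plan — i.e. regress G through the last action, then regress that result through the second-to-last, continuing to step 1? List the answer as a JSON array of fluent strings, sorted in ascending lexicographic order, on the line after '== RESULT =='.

Work backward from the goal:
  through step 3 (unload(p5,t3,gate)): drop {pkg_at(p5,gate)}, keep {pkg_at(p2,gate)}, require {in(p5,t3), truck_at(t3,gate)}
    → {in(p5,t3), pkg_at(p2,gate), truck_at(t3,gate)}
  through step 2 (unload(p2,t1,gate)): drop {pkg_at(p2,gate)}, keep {in(p5,t3), truck_at(t3,gate)}, require {in(p2,t1), truck_at(t1,gate)}
    → {in(p2,t1), in(p5,t3), truck_at(t1,gate), truck_at(t3,gate)}
  through step 1 (drive(t1,depot,gate)): drop {truck_at(t1,gate)}, keep {in(p2,t1), in(p5,t3), truck_at(t3,gate)}, require {truck_at(t1,depot)}
    → {in(p2,t1), in(p5,t3), truck_at(t1,depot), truck_at(t3,gate)}

== RESULT ==
["in(p2,t1)", "in(p5,t3)", "truck_at(t1,depot)", "truck_at(t3,gate)"]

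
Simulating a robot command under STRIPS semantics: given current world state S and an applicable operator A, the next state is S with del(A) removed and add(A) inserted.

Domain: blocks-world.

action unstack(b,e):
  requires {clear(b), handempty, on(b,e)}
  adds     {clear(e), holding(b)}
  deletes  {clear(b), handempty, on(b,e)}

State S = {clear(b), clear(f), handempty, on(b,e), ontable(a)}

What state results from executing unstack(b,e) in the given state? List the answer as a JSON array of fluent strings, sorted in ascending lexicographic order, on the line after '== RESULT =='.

Compute (S \ del) ∪ add:
  pre ⊆ S: {clear(b), handempty, on(b,e)} ⊆ S  — applicable
  S \ del = {clear(f), ontable(a)}
  ∪ add   = {clear(e), clear(f), holding(b), ontable(a)}

== RESULT ==
["clear(e)", "clear(f)", "holding(b)", "ontable(a)"]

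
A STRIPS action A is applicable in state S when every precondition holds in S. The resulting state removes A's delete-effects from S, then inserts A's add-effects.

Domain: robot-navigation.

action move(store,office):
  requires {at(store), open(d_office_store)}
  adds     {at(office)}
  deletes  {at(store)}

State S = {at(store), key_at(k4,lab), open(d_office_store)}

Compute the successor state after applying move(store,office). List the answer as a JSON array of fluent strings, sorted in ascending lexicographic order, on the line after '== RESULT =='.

Progress:
  pre ⊆ S: {at(store), open(d_office_store)} ⊆ S  — applicable
  S \ del = {key_at(k4,lab), open(d_office_store)}
  ∪ add   = {at(office), key_at(k4,lab), open(d_office_store)}

== RESULT ==
["at(office)", "key_at(k4,lab)", "open(d_office_store)"]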